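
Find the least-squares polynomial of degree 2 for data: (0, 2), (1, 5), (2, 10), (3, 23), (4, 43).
13/5 + (-2)x + (3)x²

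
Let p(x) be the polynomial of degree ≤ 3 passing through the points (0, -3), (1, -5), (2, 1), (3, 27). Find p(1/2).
-17/4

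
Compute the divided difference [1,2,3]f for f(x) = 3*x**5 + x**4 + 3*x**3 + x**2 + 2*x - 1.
314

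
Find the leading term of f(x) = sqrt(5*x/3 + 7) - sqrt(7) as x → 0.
5*sqrt(7)*x/42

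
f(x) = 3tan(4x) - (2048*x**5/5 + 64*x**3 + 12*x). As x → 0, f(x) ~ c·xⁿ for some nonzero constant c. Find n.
7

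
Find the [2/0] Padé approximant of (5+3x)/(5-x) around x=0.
4*x**2/25 + 4*x/5 + 1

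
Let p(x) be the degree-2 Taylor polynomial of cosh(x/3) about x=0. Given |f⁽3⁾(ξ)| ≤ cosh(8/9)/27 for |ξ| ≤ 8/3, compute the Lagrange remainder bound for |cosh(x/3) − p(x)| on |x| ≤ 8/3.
256*cosh(8/9)/2187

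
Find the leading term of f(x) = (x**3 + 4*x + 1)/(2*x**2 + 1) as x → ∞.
x/2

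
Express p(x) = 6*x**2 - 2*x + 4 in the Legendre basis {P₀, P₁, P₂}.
(6)P₀ + (-2)P₁ + (4)P₂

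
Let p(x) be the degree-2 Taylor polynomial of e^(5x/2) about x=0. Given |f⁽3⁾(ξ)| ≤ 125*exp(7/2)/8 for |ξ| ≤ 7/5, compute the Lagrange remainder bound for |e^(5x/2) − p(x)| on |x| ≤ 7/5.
343*exp(7/2)/48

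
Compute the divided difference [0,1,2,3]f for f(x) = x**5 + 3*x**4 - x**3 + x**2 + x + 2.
42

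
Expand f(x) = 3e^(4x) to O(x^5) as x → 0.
3 + 12*x + 24*x**2 + 32*x**3 + 32*x**4 + O(x**5)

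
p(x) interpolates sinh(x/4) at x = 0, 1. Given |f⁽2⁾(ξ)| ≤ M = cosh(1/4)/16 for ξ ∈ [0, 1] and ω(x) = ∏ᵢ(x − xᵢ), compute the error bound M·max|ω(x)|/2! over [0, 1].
cosh(1/4)/128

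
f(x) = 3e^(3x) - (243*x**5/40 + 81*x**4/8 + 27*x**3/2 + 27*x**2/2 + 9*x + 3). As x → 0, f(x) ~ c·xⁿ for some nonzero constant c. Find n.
6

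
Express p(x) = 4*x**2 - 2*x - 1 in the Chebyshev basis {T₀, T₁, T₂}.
T₀ + (-2)T₁ + (2)T₂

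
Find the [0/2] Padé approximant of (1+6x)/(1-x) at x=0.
1/(42*x**2 - 7*x + 1)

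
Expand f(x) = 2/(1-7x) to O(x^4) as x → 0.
2 + 14*x + 98*x**2 + 686*x**3 + O(x**4)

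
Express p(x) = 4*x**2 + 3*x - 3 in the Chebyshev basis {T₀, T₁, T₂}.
-T₀ + (3)T₁ + (2)T₂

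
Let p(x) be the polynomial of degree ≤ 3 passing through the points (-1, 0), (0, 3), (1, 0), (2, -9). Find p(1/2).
9/4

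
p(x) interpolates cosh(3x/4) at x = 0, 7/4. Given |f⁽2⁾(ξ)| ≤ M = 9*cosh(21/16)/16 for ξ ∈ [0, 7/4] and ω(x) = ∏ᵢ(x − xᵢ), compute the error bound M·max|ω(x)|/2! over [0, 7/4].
441*cosh(21/16)/2048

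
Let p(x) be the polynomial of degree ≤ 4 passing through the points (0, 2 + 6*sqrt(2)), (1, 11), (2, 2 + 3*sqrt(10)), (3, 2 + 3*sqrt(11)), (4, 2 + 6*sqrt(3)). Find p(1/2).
-105*sqrt(10)/64 - 15*sqrt(3)/64 + 21*sqrt(11)/32 + 105*sqrt(2)/64 + 379/32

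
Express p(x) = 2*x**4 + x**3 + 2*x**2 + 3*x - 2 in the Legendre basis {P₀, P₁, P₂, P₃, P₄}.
(-14/15)P₀ + (18/5)P₁ + (52/21)P₂ + (2/5)P₃ + (16/35)P₄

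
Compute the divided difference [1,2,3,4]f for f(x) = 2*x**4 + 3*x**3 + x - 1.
23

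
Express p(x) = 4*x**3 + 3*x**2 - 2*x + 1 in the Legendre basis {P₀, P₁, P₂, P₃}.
(2)P₀ + (2/5)P₁ + (2)P₂ + (8/5)P₃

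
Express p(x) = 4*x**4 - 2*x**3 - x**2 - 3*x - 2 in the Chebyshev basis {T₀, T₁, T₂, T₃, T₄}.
-T₀ + (-9/2)T₁ + (3/2)T₂ + (-1/2)T₃ + (1/2)T₄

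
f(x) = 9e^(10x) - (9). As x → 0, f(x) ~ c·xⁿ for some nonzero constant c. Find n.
1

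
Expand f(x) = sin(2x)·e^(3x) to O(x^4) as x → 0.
2*x + 6*x**2 + 23*x**3/3 + O(x**4)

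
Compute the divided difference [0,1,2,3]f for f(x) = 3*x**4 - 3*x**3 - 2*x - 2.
15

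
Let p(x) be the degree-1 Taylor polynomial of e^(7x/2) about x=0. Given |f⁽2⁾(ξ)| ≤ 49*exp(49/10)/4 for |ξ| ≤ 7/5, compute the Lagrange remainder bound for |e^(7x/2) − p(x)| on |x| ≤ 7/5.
2401*exp(49/10)/200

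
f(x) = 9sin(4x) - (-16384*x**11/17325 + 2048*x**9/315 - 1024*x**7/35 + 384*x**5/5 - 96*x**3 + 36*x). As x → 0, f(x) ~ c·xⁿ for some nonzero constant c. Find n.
13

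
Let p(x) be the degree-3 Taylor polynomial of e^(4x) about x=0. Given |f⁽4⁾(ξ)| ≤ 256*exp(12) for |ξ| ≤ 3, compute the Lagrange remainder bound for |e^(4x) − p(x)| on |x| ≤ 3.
864*exp(12)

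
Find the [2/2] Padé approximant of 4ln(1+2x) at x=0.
8*x*(x + 1)/(2*x**2/3 + 2*x + 1)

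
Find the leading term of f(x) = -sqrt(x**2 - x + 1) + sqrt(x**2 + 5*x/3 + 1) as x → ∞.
4/3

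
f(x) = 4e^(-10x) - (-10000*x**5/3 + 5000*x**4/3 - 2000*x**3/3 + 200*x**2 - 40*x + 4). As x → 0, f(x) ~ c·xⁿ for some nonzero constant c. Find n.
6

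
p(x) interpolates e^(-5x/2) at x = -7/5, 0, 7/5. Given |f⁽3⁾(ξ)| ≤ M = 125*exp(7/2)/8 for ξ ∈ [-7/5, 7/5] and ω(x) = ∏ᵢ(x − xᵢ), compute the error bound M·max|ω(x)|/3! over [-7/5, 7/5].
343*sqrt(3)*exp(7/2)/216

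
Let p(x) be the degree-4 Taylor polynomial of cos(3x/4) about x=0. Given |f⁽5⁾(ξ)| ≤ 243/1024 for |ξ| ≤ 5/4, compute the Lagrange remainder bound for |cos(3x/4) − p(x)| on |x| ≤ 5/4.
50625/8388608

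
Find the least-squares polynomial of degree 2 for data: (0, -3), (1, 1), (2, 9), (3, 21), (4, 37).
-3 + (2)x + (2)x²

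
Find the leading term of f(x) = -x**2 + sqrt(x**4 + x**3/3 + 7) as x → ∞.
x/6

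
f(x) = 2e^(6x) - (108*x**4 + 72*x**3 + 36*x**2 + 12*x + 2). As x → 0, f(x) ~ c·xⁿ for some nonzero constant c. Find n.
5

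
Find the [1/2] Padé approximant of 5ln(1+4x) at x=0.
20*x/(-4*x**2/3 + 2*x + 1)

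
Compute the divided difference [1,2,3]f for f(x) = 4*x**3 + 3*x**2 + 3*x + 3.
27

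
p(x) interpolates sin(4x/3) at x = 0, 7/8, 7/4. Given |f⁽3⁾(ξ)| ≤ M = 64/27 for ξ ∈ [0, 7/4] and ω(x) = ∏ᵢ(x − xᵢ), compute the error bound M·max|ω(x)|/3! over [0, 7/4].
343*sqrt(3)/5832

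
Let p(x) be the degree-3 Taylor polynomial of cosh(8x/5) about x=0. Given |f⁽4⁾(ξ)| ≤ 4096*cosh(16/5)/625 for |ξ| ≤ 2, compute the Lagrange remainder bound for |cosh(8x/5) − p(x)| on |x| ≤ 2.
8192*cosh(16/5)/1875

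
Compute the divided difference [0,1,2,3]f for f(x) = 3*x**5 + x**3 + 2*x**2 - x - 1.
76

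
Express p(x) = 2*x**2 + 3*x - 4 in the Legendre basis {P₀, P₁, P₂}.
(-10/3)P₀ + (3)P₁ + (4/3)P₂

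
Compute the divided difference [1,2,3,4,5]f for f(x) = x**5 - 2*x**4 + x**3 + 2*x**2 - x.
13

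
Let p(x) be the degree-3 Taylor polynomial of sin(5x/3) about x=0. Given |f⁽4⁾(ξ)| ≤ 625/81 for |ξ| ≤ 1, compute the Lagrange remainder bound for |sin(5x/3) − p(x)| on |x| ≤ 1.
625/1944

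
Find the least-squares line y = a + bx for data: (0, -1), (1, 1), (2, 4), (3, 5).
a = -9/10, b = 21/10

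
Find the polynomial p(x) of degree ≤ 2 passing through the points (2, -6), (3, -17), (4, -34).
-3*x**2 + 4*x - 2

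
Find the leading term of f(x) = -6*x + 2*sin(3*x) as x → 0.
-9*x**3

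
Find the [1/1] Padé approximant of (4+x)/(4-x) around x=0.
(x/4 + 1)/(1 - x/4)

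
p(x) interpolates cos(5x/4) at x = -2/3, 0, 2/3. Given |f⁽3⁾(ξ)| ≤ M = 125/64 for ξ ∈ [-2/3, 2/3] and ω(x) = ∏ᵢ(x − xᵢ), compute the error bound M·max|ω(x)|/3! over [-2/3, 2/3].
125*sqrt(3)/5832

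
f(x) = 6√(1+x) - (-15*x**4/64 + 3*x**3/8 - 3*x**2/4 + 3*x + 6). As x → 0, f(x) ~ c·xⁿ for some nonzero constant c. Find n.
5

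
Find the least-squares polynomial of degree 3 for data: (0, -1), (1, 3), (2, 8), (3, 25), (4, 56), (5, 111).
-113/126 + (467/108)x + (-251/126)x² + (121/108)x³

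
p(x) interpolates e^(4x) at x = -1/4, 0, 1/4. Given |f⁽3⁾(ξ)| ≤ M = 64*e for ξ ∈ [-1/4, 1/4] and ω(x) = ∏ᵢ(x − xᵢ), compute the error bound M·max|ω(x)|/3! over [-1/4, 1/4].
sqrt(3)*e/27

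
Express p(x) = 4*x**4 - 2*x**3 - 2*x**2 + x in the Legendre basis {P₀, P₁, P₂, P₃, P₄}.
(2/15)P₀ + (-1/5)P₁ + (20/21)P₂ + (-4/5)P₃ + (32/35)P₄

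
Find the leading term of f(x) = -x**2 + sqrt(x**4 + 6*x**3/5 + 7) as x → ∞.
3*x/5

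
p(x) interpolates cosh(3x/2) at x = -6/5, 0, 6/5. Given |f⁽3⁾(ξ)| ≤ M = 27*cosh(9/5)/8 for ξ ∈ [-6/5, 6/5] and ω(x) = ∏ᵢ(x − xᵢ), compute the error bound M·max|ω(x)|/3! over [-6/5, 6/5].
27*sqrt(3)*cosh(9/5)/125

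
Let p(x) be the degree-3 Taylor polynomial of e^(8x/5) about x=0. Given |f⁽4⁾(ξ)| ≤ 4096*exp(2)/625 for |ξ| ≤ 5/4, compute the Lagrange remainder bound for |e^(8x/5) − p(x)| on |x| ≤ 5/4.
2*exp(2)/3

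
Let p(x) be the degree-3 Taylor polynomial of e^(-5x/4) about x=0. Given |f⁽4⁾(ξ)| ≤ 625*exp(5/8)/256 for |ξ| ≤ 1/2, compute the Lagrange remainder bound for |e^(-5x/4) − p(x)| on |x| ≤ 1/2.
625*exp(5/8)/98304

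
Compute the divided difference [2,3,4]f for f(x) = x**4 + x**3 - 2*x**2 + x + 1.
62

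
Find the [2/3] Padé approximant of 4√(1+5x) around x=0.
(175*x**2/4 + 28*x + 4)/(-25*x**3/32 + 45*x**2/16 + 9*x/2 + 1)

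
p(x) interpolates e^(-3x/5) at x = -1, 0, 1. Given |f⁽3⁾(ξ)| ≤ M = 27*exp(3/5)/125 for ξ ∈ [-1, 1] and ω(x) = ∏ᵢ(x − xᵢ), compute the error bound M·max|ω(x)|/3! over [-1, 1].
sqrt(3)*exp(3/5)/125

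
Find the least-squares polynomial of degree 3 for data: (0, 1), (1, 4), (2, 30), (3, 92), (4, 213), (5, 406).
58/63 + (-260/189)x + (35/18)x² + (157/54)x³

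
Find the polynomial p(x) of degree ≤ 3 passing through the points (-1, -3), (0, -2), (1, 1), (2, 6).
x**2 + 2*x - 2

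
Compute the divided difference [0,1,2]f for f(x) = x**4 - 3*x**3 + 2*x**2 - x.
0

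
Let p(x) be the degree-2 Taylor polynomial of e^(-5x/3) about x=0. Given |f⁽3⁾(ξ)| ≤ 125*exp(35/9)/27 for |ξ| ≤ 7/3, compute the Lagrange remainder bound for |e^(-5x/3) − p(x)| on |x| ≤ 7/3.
42875*exp(35/9)/4374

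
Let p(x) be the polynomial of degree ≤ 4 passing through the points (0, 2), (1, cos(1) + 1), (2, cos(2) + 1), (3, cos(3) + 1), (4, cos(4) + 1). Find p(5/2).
15*cos(3)/32 + 45*cos(2)/64 - 5*cos(1)/32 - 5*cos(4)/128 + 131/128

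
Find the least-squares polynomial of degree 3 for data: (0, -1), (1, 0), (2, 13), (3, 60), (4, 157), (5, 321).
-50/63 + (-188/189)x + (-473/252)x² + (323/108)x³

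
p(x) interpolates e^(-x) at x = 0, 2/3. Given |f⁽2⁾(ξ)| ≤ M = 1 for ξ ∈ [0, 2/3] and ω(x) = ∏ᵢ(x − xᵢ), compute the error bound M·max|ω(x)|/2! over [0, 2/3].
1/18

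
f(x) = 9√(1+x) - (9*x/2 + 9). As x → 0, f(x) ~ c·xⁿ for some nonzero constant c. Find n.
2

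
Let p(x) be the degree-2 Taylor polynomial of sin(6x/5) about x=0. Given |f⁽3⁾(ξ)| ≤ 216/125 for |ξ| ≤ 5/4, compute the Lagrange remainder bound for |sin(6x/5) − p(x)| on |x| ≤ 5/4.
9/16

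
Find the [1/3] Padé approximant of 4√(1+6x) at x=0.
(21*x + 4)/(27*x**3/8 - 9*x**2/4 + 9*x/4 + 1)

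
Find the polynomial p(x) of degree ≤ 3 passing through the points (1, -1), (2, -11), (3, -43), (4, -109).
-2*x**3 + x**2 + x - 1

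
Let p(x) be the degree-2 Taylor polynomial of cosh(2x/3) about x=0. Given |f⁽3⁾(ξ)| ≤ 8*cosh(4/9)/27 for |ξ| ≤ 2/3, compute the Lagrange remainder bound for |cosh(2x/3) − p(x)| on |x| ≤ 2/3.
32*cosh(4/9)/2187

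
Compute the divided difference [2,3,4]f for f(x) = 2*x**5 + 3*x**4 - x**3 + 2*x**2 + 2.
728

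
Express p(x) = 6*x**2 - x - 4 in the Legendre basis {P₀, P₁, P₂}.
(-2)P₀ - P₁ + (4)P₂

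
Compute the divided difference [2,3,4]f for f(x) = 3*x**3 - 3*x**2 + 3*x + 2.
24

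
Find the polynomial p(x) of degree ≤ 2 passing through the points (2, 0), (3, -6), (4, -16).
-2*x**2 + 4*x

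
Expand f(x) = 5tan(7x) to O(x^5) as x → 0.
35*x + 1715*x**3/3 + O(x**5)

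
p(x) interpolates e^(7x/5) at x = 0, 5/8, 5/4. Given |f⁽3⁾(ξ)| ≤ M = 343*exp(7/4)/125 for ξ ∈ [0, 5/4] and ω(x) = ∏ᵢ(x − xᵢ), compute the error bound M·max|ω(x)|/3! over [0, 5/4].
343*sqrt(3)*exp(7/4)/13824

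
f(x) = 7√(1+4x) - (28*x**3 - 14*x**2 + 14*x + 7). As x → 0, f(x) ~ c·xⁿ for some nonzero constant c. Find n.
4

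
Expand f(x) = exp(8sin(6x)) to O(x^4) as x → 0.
1 + 48*x + 1152*x**2 + 18144*x**3 + O(x**4)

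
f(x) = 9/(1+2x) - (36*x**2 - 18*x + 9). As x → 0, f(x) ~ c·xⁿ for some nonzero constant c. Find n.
3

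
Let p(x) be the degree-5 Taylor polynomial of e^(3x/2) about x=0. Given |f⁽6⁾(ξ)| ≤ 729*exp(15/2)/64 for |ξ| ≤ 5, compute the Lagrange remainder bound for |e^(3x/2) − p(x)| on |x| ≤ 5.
253125*exp(15/2)/1024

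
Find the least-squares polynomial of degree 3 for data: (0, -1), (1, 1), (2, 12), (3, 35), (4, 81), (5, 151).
-1 + (1/14)x + (15/14)x² + x³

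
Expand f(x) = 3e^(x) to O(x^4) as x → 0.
3 + 3*x + 3*x**2/2 + x**3/2 + O(x**4)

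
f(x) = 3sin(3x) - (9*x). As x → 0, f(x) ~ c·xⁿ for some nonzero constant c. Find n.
3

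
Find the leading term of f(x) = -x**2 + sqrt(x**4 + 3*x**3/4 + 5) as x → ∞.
3*x/8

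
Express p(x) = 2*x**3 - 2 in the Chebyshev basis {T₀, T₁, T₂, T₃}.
(-2)T₀ + (3/2)T₁ + (1/2)T₃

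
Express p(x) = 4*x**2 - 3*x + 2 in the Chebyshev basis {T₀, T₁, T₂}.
(4)T₀ + (-3)T₁ + (2)T₂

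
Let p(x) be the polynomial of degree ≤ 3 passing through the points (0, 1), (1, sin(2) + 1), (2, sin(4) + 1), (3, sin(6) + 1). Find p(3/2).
9*sin(4)/16 - sin(6)/16 + 9*sin(2)/16 + 1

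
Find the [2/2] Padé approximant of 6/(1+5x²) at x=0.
6/(5*x**2 + 1)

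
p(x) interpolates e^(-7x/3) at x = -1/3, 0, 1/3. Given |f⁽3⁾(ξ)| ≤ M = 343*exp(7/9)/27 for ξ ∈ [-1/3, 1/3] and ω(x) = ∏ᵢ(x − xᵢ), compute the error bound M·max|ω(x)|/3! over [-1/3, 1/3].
343*sqrt(3)*exp(7/9)/19683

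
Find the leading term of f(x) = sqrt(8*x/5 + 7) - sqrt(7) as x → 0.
4*sqrt(7)*x/35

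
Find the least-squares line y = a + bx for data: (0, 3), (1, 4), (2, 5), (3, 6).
a = 3, b = 1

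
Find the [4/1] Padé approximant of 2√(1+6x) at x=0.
(243*x**4/20 - 54*x**3/5 + 81*x**2/5 + 72*x/5 + 2)/(21*x/5 + 1)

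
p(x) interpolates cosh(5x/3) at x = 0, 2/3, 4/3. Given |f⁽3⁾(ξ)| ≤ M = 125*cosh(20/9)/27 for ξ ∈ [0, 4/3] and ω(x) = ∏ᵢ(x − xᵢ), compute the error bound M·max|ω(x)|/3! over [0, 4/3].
1000*sqrt(3)*cosh(20/9)/19683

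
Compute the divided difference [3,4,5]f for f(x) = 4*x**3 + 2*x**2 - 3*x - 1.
50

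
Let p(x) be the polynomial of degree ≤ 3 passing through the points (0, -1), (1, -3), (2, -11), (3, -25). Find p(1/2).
-5/4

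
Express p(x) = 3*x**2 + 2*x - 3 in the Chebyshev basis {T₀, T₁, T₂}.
(-3/2)T₀ + (2)T₁ + (3/2)T₂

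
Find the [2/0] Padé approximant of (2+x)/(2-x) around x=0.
x**2/2 + x + 1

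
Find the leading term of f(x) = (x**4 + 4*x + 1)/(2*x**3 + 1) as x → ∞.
x/2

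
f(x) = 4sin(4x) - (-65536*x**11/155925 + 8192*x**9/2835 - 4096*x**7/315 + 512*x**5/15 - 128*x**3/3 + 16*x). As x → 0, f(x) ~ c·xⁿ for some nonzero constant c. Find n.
13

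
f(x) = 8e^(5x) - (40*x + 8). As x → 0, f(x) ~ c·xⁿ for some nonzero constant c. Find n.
2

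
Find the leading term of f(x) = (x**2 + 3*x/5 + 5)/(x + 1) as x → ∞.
x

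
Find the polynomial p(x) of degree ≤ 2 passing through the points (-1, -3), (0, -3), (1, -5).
-x**2 - x - 3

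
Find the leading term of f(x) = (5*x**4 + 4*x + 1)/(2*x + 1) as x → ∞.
5*x**3/2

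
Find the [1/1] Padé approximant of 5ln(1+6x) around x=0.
30*x/(3*x + 1)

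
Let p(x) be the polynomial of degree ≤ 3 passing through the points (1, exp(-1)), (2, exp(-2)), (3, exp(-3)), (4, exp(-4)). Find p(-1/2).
(-189*exp(2) - 35 + 135*e + 105*exp(3))*exp(-4)/16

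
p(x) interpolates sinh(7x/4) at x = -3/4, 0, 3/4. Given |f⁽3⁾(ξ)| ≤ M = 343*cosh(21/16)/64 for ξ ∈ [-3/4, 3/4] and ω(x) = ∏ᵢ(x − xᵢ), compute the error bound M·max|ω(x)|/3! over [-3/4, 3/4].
343*sqrt(3)*cosh(21/16)/4096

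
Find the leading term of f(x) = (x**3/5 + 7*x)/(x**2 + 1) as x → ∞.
x/5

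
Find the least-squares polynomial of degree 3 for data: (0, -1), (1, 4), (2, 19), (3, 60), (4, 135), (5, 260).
-59/63 + (586/189)x + (-5/9)x² + (56/27)x³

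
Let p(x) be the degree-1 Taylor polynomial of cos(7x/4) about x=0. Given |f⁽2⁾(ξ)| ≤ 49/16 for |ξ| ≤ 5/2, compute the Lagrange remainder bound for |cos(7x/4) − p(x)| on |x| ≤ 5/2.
1225/128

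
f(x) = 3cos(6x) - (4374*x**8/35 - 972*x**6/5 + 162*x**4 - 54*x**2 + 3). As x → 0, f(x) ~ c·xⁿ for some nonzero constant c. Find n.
10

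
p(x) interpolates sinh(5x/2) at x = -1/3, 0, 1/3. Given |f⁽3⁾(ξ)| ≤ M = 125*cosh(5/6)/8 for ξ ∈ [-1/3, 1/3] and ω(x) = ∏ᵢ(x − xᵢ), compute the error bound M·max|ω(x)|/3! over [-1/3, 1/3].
125*sqrt(3)*cosh(5/6)/5832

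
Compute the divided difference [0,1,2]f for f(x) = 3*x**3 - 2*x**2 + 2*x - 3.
7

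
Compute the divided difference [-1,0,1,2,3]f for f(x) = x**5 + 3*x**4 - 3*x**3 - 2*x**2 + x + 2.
8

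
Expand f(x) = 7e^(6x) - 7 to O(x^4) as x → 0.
42*x + 126*x**2 + 252*x**3 + O(x**4)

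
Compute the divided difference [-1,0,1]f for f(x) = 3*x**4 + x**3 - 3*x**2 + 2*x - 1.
0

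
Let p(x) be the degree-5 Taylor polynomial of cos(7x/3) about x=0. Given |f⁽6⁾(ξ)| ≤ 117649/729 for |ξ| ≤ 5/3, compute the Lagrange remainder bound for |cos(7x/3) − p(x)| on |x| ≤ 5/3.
367653125/76527504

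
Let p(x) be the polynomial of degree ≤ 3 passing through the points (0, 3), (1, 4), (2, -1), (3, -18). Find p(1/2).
31/8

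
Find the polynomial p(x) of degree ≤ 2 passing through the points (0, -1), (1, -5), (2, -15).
-3*x**2 - x - 1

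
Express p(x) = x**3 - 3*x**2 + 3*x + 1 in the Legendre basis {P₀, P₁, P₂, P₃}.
(18/5)P₁ + (-2)P₂ + (2/5)P₃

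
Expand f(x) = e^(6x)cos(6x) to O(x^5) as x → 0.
1 + 6*x - 72*x**3 - 216*x**4 + O(x**5)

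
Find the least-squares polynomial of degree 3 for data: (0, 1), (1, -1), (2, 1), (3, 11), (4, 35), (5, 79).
58/63 + (-547/378)x + (-71/63)x² + (49/54)x³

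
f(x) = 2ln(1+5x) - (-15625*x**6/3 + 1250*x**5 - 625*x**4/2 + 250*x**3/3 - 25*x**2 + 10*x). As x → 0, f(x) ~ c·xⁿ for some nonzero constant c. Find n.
7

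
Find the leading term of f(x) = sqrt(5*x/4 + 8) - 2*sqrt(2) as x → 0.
5*sqrt(2)*x/32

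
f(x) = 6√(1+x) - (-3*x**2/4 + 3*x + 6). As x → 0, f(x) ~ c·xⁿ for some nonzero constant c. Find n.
3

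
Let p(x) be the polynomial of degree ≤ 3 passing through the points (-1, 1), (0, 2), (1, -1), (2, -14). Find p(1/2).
11/8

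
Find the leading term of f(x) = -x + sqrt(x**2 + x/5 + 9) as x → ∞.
1/10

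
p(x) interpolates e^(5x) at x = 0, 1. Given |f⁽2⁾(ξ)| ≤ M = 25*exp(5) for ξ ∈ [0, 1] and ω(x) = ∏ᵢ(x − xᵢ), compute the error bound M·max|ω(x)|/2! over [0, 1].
25*exp(5)/8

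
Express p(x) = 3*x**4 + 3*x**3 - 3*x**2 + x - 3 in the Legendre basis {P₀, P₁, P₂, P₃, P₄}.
(-17/5)P₀ + (14/5)P₁ + (-2/7)P₂ + (6/5)P₃ + (24/35)P₄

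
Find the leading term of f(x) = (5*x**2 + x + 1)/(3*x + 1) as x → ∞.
5*x/3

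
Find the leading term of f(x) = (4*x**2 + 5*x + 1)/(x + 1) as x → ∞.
4*x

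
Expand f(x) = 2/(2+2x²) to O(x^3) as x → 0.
1 - x**2 + O(x**3)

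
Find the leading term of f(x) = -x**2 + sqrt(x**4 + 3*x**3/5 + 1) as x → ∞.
3*x/10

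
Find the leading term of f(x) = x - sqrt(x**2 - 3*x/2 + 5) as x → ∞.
3/4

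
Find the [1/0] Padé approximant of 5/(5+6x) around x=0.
1 - 6*x/5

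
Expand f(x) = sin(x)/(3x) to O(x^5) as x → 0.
1/3 - x**2/18 + x**4/360 + O(x**5)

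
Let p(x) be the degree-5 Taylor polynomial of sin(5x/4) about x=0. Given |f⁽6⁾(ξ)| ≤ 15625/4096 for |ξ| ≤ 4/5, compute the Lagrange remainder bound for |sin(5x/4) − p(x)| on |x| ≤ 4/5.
1/720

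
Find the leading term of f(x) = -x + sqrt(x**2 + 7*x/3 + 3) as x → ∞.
7/6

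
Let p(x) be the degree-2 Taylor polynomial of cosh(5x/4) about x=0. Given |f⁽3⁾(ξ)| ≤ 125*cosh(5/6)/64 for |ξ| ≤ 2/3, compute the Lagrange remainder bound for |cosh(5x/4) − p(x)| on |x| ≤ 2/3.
125*cosh(5/6)/1296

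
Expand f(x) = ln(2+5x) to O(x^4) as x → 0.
log(2) + 5*x/2 - 25*x**2/8 + 125*x**3/24 + O(x**4)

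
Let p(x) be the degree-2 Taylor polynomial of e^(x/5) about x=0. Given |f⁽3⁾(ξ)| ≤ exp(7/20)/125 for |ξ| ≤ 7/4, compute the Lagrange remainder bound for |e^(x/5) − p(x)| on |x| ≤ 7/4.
343*exp(7/20)/48000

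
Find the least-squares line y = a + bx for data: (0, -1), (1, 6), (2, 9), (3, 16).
a = -3/5, b = 27/5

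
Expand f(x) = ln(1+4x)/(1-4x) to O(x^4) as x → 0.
4*x + 8*x**2 + 160*x**3/3 + O(x**4)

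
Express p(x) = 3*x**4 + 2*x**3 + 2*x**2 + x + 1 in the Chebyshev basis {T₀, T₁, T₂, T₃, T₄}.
(25/8)T₀ + (5/2)T₁ + (5/2)T₂ + (1/2)T₃ + (3/8)T₄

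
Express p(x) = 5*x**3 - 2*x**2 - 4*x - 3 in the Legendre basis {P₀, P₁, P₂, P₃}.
(-11/3)P₀ - P₁ + (-4/3)P₂ + (2)P₃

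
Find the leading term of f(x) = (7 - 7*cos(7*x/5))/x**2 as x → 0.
343/50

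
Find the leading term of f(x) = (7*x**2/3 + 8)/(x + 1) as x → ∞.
7*x/3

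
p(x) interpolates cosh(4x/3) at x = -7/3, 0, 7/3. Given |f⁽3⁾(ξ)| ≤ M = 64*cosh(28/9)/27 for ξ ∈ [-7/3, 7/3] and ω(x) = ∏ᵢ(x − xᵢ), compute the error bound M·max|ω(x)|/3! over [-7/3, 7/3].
21952*sqrt(3)*cosh(28/9)/19683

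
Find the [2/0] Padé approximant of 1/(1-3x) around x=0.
9*x**2 + 3*x + 1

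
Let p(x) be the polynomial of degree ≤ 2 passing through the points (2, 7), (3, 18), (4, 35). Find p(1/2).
7/4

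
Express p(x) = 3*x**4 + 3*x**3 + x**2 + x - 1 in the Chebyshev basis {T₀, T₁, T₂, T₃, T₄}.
(5/8)T₀ + (13/4)T₁ + (2)T₂ + (3/4)T₃ + (3/8)T₄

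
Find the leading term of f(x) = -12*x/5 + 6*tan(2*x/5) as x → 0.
16*x**3/125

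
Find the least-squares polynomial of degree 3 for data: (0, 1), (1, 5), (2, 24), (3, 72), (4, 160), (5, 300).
137/126 + (-251/756)x + (487/252)x² + (109/54)x³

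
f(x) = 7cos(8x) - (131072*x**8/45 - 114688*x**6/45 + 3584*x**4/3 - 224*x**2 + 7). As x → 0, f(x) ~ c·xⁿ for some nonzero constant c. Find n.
10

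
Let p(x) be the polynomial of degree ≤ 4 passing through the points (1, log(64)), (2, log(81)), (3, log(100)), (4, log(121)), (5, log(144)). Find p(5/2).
log(30*11**(11/16)*1852097965816379409008533316173824**(1/64)*5**(13/32)/11)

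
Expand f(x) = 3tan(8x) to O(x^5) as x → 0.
24*x + 512*x**3 + O(x**5)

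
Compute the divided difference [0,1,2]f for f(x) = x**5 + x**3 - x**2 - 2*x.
17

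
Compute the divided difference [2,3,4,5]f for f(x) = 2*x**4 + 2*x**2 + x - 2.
28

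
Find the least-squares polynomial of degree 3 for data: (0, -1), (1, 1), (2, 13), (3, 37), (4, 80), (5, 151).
-53/42 + (347/252)x + (2/3)x² + (37/36)x³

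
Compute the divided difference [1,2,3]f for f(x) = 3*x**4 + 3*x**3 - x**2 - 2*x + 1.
92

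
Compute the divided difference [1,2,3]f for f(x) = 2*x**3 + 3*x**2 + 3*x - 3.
15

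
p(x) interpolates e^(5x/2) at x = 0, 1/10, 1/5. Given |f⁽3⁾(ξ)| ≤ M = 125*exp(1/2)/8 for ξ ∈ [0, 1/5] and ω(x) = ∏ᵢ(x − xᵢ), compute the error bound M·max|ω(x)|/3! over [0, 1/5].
sqrt(3)*exp(1/2)/1728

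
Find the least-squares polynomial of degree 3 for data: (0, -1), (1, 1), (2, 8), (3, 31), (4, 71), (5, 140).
-20/21 + (89/126)x + (-17/84)x² + (41/36)x³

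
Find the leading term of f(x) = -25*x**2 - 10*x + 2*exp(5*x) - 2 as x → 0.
125*x**3/3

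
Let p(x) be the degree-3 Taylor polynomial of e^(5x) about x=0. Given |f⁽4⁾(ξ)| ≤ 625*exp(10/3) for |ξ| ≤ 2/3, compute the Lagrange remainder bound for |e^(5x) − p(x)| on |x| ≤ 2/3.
1250*exp(10/3)/243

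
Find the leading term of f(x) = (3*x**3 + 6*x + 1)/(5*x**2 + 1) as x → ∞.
3*x/5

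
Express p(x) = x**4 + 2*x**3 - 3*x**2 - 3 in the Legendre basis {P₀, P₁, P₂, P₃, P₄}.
(-19/5)P₀ + (6/5)P₁ + (-10/7)P₂ + (4/5)P₃ + (8/35)P₄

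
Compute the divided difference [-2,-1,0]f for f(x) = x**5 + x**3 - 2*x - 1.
-18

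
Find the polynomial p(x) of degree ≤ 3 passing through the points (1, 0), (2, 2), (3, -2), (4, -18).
-x**3 + 3*x**2 - 2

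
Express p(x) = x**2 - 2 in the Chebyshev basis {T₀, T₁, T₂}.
(-3/2)T₀ + (1/2)T₂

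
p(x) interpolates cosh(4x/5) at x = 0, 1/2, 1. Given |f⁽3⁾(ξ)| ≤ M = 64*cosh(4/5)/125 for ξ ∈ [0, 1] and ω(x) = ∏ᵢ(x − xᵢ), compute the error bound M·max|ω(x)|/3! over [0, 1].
8*sqrt(3)*cosh(4/5)/3375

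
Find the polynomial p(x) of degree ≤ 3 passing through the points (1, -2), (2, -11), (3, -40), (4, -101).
-2*x**3 + 2*x**2 - x - 1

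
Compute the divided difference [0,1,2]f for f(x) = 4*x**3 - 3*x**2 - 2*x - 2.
9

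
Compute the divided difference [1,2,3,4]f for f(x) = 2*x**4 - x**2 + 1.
20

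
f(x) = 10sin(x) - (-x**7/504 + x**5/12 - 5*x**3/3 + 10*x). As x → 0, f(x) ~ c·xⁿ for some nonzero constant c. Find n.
9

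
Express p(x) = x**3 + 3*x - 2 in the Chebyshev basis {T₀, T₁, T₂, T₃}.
(-2)T₀ + (15/4)T₁ + (1/4)T₃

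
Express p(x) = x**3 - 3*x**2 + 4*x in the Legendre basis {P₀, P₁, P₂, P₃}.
-P₀ + (23/5)P₁ + (-2)P₂ + (2/5)P₃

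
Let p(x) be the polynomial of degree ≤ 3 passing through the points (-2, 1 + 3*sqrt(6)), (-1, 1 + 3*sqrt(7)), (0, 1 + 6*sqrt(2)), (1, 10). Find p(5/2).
-567*sqrt(2)/8 - 105*sqrt(6)/16 + 961/16 + 405*sqrt(7)/16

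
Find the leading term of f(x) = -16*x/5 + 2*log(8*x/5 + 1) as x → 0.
-64*x**2/25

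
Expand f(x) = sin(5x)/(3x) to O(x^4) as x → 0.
5/3 - 125*x**2/18 + O(x**4)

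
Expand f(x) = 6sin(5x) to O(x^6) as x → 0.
30*x - 125*x**3 + 625*x**5/4 + O(x**6)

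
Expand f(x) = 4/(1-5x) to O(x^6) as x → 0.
4 + 20*x + 100*x**2 + 500*x**3 + 2500*x**4 + 12500*x**5 + O(x**6)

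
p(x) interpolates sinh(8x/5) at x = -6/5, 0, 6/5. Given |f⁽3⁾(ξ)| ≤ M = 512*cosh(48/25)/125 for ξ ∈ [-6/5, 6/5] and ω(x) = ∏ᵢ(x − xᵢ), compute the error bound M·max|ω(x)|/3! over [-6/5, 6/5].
4096*sqrt(3)*cosh(48/25)/15625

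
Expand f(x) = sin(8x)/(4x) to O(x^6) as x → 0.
2 - 64*x**2/3 + 1024*x**4/15 + O(x**6)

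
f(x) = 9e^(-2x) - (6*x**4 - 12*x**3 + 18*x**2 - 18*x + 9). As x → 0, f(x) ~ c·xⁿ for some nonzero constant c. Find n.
5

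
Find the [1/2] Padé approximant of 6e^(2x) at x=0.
(4*x + 6)/(2*x**2/3 - 4*x/3 + 1)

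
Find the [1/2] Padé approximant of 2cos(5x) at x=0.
2/(25*x**2/2 + 1)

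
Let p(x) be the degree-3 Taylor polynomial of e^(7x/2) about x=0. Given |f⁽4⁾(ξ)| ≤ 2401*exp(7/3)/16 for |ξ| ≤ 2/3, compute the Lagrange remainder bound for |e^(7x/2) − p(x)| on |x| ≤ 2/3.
2401*exp(7/3)/1944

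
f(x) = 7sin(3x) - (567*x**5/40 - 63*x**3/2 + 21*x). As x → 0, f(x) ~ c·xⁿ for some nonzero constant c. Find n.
7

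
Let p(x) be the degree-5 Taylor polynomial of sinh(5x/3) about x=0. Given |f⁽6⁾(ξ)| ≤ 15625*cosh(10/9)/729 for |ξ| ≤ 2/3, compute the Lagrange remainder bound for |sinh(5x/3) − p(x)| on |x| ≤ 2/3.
12500*cosh(10/9)/4782969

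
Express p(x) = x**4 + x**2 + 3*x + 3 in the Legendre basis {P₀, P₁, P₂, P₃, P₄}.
(53/15)P₀ + (3)P₁ + (26/21)P₂ + (8/35)P₄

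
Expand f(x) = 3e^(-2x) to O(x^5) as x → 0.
3 - 6*x + 6*x**2 - 4*x**3 + 2*x**4 + O(x**5)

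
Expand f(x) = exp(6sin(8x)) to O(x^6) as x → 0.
1 + 48*x + 1152*x**2 + 17920*x**3 + 196608*x**4 + 7675904*x**5/5 + O(x**6)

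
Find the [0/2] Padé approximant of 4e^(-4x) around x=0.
4/(8*x**2 + 4*x + 1)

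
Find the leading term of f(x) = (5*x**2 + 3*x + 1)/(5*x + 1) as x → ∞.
x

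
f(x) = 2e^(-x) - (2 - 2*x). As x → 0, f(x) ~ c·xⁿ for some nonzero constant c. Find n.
2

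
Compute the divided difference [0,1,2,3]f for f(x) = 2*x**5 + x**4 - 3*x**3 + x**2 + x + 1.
53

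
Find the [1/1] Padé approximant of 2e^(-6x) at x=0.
(2 - 6*x)/(3*x + 1)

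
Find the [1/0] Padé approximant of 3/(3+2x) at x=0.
1 - 2*x/3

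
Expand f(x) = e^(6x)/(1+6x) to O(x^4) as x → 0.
1 + 18*x**2 - 72*x**3 + O(x**4)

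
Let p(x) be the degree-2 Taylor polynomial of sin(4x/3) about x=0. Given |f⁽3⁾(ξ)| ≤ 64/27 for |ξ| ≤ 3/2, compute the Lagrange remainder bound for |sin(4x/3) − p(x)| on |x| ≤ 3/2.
4/3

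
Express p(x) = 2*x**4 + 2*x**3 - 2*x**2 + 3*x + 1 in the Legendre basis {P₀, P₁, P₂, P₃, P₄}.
(11/15)P₀ + (21/5)P₁ + (-4/21)P₂ + (4/5)P₃ + (16/35)P₄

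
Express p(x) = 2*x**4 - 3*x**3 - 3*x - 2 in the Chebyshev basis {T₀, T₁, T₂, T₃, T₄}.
(-5/4)T₀ + (-21/4)T₁ + T₂ + (-3/4)T₃ + (1/4)T₄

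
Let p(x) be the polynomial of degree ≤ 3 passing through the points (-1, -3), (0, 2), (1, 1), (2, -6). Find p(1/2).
9/4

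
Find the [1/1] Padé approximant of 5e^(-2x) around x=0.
(5 - 5*x)/(x + 1)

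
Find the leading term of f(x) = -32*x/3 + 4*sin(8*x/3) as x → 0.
-1024*x**3/81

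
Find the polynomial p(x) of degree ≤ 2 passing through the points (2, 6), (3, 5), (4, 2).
-x**2 + 4*x + 2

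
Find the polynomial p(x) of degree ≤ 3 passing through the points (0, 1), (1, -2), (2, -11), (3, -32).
-x**3 - 2*x + 1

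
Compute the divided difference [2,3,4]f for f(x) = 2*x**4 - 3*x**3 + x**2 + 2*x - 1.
84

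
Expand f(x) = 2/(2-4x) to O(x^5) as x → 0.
1 + 2*x + 4*x**2 + 8*x**3 + 16*x**4 + O(x**5)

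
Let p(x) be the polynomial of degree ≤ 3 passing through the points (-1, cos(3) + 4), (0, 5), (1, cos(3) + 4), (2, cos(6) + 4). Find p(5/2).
35*cos(6)/16 - 5*cos(3)/2 + 85/16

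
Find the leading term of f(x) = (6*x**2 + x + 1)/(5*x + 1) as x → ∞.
6*x/5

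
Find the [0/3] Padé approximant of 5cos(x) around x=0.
5/(x**2/2 + 1)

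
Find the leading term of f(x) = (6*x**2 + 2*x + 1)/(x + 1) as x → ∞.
6*x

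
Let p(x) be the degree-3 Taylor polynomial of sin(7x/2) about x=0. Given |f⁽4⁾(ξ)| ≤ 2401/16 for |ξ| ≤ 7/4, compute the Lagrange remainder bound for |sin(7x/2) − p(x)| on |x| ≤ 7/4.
5764801/98304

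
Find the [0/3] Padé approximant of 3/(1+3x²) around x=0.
3/(3*x**2 + 1)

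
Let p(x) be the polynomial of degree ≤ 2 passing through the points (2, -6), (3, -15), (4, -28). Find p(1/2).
0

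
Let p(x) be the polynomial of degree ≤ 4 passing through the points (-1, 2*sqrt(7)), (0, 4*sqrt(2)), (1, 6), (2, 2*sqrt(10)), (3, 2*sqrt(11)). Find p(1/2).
-5*sqrt(10)/16 - 5*sqrt(7)/64 + 3*sqrt(11)/64 + 15*sqrt(2)/8 + 135/32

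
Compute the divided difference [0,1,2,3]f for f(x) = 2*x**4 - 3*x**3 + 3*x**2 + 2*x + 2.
9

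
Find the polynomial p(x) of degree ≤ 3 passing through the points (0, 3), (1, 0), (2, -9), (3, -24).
3 - 3*x**2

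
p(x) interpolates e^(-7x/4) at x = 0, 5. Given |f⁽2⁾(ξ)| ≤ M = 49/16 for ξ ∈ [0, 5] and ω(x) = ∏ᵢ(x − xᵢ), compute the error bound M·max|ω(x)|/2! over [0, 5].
1225/128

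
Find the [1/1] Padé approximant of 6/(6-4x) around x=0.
1/(1 - 2*x/3)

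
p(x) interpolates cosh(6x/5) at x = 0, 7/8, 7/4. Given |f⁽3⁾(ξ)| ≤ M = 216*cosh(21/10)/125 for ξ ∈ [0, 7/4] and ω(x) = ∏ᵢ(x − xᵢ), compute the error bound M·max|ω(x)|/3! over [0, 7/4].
343*sqrt(3)*cosh(21/10)/8000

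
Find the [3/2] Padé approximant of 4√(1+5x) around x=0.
(125*x**3/8 + 225*x**2/4 + 30*x + 4)/(75*x**2/16 + 5*x + 1)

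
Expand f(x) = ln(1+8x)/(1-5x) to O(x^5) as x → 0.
8*x + 8*x**2 + 632*x**3/3 + 88*x**4/3 + O(x**5)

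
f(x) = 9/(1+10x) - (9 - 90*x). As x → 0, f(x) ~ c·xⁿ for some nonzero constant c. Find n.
2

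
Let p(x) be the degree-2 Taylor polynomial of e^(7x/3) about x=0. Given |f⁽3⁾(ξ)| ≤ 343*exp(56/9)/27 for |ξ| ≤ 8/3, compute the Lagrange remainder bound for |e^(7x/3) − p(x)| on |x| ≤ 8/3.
87808*exp(56/9)/2187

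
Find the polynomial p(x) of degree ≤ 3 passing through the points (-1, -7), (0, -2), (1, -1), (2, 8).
2*x**3 - 2*x**2 + x - 2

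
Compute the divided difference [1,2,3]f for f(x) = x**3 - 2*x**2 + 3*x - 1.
4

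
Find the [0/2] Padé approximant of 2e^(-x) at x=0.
2/(x**2/2 + x + 1)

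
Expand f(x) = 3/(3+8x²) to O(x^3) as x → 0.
1 - 8*x**2/3 + O(x**3)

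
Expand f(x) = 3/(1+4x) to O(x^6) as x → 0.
3 - 12*x + 48*x**2 - 192*x**3 + 768*x**4 - 3072*x**5 + O(x**6)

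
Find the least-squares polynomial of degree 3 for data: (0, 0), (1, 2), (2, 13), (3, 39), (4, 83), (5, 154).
-1/14 + (-29/84)x + (23/14)x² + (11/12)x³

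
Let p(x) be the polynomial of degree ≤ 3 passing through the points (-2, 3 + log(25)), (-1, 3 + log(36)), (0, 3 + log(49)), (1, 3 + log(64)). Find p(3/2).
3 + log(294912*2**(3/4)*21**(5/8)*5**(3/8)/84035)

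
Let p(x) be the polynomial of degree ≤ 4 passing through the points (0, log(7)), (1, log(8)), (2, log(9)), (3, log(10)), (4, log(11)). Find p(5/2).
log(3*11**(123/128)*3**(13/32)*5**(15/32)*7**(3/128)/11)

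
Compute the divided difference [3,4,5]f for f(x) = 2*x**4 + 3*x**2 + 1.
197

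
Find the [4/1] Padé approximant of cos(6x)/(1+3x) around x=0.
(54*x**4 - 18*x**2 + 1)/(3*x + 1)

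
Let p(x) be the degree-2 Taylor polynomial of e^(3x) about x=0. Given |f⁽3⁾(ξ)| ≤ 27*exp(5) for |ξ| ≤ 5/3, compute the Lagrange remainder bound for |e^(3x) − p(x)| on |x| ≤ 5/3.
125*exp(5)/6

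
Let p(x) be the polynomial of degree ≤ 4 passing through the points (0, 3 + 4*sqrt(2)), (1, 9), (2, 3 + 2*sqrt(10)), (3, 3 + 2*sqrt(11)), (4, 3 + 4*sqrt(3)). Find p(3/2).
-5*sqrt(11)/16 - 5*sqrt(2)/32 + 3*sqrt(3)/32 + 45*sqrt(10)/32 + 93/16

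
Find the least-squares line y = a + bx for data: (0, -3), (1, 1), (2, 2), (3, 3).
a = -21/10, b = 19/10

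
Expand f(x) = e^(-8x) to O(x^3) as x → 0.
1 - 8*x + 32*x**2 + O(x**3)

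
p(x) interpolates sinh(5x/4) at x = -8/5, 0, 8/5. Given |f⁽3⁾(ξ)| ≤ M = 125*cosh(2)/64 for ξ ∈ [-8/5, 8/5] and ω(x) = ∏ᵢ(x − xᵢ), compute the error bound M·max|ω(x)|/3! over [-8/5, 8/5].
8*sqrt(3)*cosh(2)/27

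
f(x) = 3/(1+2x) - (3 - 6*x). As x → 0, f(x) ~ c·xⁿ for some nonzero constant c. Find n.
2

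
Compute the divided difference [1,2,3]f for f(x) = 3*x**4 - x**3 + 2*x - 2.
69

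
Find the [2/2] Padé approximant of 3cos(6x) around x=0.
(3 - 45*x**2)/(3*x**2 + 1)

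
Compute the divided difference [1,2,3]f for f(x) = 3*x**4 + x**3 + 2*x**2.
83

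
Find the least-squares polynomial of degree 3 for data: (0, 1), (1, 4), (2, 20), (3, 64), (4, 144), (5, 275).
19/18 + (-49/108)x + (41/36)x² + (107/54)x³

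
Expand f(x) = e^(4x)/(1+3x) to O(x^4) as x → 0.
1 + x + 5*x**2 - 13*x**3/3 + O(x**4)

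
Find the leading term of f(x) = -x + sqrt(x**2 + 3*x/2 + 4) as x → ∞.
3/4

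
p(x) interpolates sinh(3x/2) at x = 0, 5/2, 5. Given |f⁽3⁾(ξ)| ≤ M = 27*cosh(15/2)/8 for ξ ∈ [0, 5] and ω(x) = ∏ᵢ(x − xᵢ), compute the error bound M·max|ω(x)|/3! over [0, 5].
125*sqrt(3)*cosh(15/2)/64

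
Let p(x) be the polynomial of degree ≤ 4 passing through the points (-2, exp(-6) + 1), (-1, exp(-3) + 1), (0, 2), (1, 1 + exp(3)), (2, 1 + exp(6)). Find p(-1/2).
(-5 + 60*exp(3) + (-20*exp(3) + 218 + 3*exp(6))*exp(6))*exp(-6)/128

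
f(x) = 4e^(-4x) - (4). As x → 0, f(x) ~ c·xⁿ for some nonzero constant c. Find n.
1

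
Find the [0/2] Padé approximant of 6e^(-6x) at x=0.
6/(18*x**2 + 6*x + 1)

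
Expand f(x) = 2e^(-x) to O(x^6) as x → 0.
2 - 2*x + x**2 - x**3/3 + x**4/12 - x**5/60 + O(x**6)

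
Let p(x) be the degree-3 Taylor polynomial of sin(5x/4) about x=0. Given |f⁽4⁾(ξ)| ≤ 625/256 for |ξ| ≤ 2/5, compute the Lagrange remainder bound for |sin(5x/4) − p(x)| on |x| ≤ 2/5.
1/384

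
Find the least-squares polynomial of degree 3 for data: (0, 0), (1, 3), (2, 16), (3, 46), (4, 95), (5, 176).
-19/126 + (697/756)x + (373/252)x² + (29/27)x³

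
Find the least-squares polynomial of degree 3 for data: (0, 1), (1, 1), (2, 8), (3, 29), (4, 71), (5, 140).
65/63 + (-283/189)x + (65/252)x² + (121/108)x³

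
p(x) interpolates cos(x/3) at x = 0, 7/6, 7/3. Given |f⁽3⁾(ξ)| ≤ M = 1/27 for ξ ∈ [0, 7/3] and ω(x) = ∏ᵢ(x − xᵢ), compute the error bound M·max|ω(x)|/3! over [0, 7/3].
343*sqrt(3)/157464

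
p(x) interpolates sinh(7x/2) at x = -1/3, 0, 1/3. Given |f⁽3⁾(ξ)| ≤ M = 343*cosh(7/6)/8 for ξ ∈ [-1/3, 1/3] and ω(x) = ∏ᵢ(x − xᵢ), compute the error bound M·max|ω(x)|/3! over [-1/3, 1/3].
343*sqrt(3)*cosh(7/6)/5832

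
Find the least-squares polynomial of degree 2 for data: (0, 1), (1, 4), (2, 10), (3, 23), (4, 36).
6/7 + (83/70)x + (27/14)x²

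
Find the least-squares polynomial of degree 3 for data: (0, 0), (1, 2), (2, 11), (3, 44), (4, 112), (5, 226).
5/21 + (32/63)x + (-34/21)x² + (19/9)x³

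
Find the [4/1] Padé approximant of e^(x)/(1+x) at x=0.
(53*x**4/1080 + 7*x**3/45 + x**2/2 + 44*x/45 + 1)/(44*x/45 + 1)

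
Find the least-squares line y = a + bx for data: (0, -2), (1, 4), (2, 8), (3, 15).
a = -2, b = 11/2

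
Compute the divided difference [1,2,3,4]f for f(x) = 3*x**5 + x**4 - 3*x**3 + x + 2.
202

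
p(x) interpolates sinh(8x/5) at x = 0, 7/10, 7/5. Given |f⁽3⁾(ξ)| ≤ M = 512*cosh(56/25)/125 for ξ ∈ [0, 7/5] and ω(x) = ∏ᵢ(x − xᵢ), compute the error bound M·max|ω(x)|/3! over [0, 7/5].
21952*sqrt(3)*cosh(56/25)/421875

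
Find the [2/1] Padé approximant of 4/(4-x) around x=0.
1/(1 - x/4)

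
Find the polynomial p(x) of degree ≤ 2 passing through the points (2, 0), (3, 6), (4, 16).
2*x**2 - 4*x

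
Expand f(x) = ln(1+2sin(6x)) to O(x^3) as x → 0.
12*x - 72*x**2 + O(x**3)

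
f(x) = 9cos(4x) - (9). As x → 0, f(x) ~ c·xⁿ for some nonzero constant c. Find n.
2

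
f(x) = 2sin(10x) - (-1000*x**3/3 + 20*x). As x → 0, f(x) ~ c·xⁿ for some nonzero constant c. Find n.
5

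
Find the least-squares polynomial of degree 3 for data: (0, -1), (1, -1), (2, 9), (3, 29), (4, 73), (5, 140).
-68/63 + (-269/189)x + (247/252)x² + (107/108)x³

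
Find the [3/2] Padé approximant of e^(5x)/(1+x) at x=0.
(125*x**3/123 + 375*x**2/164 + 90*x/41 + 1)/(165*x**2/164 - 74*x/41 + 1)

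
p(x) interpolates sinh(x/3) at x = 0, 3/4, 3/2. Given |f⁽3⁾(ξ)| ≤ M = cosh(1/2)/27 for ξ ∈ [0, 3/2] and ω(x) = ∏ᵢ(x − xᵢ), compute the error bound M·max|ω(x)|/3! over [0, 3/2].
sqrt(3)*cosh(1/2)/1728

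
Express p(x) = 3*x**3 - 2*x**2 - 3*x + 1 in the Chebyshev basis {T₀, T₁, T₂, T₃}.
(-3/4)T₁ - T₂ + (3/4)T₃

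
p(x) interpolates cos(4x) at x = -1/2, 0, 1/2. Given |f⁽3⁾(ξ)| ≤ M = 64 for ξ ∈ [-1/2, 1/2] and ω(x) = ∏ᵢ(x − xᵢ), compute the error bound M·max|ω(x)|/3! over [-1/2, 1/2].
8*sqrt(3)/27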